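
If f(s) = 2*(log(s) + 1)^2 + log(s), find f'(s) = (4*log(s) + 5)/s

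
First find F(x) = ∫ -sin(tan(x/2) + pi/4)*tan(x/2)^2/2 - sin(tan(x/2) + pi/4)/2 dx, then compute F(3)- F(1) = cos(pi/4 + tan(3/2)) - cos(tan(1/2) + pi/4)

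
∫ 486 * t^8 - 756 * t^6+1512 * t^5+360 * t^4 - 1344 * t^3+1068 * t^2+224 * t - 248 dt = 54*t^9 - 108*t^7 + 252*t^6 + 72*t^5 - 336*t^4 + 356*t^3 + 112*t^2 - 248*t + C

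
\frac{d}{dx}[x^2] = 2*x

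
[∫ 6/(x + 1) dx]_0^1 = 6*log(2)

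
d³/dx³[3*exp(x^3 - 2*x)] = 81*x^6*exp(x^3 - 2*x) - 162*x^4*exp(x^3 - 2*x) + 162*x^3*exp(x^3 - 2*x) + 108*x^2*exp(x^3 - 2*x) - 108*x*exp(x^3 - 2*x) - 6*exp(x^3 - 2*x)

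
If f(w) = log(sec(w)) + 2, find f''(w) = cos(w)^(-2)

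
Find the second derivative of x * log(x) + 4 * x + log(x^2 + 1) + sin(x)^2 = (4*x^5*cos(x)^2 - 2*x^5 + x^4 + 8*x^3*cos(x)^2 - 6*x^3 + 2*x^2 + 4*x*cos(x)^2 + 1)/(x^5 + 2*x^3 + x)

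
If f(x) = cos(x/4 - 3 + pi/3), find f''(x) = -cos(x/4 - 3 + pi/3)/16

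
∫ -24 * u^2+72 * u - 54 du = -8*u^3 + 36*u^2 - 54*u + C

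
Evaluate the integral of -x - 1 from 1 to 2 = -5/2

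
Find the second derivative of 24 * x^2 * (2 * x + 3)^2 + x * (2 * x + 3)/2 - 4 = 1152*x^2 + 1728*x + 434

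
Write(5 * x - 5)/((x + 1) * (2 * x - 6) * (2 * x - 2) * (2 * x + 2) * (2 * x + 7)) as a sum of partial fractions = -1/(65*(2*x + 7)) + 3/(640*(x + 1)) - 1/(32*(x + 1)^2) + 5/(1664*(x - 3))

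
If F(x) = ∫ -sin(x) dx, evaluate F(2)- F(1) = -cos(1) + cos(2)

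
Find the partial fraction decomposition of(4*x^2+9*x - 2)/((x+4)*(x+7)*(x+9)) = 241/(10*(x + 9)) - 131/(6*(x + 7)) + 26/(15*(x + 4))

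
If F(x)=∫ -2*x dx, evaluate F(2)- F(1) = -3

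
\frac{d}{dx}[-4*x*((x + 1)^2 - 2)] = -12*x^2 - 16*x + 4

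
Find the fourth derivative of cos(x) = cos(x)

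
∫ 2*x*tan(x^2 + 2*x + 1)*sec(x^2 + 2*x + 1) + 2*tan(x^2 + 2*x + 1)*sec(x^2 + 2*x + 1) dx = sec((x + 1)^2) + C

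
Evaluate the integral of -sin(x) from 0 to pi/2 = -1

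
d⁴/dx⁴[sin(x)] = sin(x)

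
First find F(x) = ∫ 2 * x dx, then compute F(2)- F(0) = 4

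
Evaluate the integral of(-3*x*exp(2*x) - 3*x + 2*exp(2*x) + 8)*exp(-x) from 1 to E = (5 - 3*E)*(-exp(-E) + exp(E)) - 2*E + 2*exp(-1)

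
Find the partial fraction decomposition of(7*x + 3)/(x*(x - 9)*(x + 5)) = -16/(35*(x + 5)) + 11/(21*(x - 9)) - 1/(15*x)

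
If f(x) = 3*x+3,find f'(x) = 3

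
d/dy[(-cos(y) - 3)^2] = -2*(cos(y) + 3)*sin(y)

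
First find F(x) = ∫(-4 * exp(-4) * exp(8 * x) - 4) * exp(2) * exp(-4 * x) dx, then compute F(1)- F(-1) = -exp(6) - exp(2) + exp(-6) + exp(-2)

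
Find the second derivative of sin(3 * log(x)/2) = (-9*sin(3*log(x)/2) - 6*cos(3*log(x)/2))/(4*x^2)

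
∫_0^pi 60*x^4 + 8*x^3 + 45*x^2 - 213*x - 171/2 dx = 54 + (-4*pi^2 - 6*pi - 18)*(-3*pi^3 + 3 + 15*pi/4 + 4*pi^2)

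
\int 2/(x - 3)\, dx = log(2*(x - 3)^2) + C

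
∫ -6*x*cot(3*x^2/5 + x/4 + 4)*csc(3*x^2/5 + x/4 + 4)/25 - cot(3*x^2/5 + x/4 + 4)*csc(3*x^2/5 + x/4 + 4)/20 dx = csc(3*x^2/5 + x/4 + 4)/5 + C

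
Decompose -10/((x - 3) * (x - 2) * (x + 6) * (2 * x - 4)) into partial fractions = 5/(576*(x + 6)) + 35/(64*(x - 2)) + 5/(8*(x - 2)^2) - 5/(9*(x - 3))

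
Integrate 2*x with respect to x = x^2 + C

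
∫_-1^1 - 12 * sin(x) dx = 0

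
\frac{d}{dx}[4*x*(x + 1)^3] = 16*x^3 + 36*x^2 + 24*x + 4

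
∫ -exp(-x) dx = exp(-x) + C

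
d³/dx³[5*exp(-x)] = -5*exp(-x)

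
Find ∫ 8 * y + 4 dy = 4*y^2 + 4*y + C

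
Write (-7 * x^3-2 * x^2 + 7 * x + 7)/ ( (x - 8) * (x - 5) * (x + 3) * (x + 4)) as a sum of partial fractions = -395/(108*(x + 4)) + 157/(88*(x + 3)) + 883/(216*(x - 5)) - 3649/(396*(x - 8))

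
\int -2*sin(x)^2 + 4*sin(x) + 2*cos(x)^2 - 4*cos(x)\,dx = (sqrt(2)*sin(x + pi/4) - 2)^2 + C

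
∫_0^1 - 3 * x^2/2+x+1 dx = 1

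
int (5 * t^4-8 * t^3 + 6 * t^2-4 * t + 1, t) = t^5 - 2*t^4 + 2*t^3 - 2*t^2 + t + C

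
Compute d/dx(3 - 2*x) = -2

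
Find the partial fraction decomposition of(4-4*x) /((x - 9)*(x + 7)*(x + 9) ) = 10/(9*(x + 9)) - 1/(x + 7) - 1/(9*(x - 9))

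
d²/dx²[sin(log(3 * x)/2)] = -(sin((log(x) + log(3))/2) + 2*cos((log(x) + log(3))/2))/(4*x^2)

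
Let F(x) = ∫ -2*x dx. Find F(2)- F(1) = -3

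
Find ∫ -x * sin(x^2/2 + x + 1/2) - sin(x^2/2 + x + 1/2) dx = cos((x + 1)^2/2) + C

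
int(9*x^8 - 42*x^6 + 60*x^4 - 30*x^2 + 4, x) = x^9 - 6*x^7 + 12*x^5 - 10*x^3 + 4*x + C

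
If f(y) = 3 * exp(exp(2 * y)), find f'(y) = 6*exp(2*y + exp(2*y))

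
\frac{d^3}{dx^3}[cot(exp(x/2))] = -3*(-1 + sin(exp(x/2))^(-2))^2*exp(3*x/2)/4 + 3*exp(3*x/2)/4 - exp(3*x/2)/sin(exp(x/2))^2 - exp(x/2)/(8*sin(exp(x/2))^2) + 3*exp(x)*cos(exp(x/2))/(4*sin(exp(x/2))^3)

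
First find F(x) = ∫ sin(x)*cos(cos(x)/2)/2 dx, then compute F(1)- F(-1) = 0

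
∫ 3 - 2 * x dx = -x^2 + 3*x + C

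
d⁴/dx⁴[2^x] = 2^x*log(2)^4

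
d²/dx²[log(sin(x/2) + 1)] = -1/(4*(sin(x/2) + 1))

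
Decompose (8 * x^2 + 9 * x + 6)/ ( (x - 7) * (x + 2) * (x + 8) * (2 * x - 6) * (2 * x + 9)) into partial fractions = -68/(805*(2*x + 9)) + 223/(6930*(x + 8)) + 1/(135*(x + 2)) - 7/(440*(x - 3)) + 461/(24840*(x - 7))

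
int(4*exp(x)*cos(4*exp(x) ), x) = sin(4*exp(x)) + C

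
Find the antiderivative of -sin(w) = cos(w) + C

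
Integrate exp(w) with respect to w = exp(w) + C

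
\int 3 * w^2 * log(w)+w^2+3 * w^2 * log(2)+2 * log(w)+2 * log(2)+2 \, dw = w*(w^2 + 2)*log(2*w) + C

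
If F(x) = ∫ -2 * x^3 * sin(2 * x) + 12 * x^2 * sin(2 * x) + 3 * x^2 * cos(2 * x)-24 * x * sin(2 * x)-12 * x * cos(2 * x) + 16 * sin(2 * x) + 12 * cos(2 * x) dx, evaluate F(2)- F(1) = cos(2)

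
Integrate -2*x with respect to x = -x^2 + C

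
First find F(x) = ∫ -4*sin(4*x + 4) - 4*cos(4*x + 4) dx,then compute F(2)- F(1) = -cos(8) - sin(12) + cos(12) + sin(8)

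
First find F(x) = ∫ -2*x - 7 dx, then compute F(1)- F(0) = -8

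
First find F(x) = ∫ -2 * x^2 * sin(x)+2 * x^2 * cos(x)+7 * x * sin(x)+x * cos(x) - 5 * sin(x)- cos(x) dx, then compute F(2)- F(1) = 4*cos(2) - sin(1) - cos(1) + 4*sin(2)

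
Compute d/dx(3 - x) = -1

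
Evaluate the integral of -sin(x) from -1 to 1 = 0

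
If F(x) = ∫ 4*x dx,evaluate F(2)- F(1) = 6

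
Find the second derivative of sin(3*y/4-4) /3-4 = -3*sin(3*y/4 - 4)/16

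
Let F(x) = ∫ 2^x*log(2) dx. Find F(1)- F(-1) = 3/2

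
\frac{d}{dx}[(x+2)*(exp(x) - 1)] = x*exp(x) + 3*exp(x) - 1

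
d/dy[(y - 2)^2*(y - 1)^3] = 5*y^4 - 28*y^3 + 57*y^2 - 50*y + 16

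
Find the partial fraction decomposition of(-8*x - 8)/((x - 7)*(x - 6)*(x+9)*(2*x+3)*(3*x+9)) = 64/(34425*(2*x + 3)) + 2/(2025*(x + 9)) - 4/(1215*(x + 3)) + 56/(6075*(x - 6)) - 2/(255*(x - 7))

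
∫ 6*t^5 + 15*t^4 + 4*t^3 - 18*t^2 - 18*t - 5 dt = t^6 + 3*t^5 + t^4 - 6*t^3 - 9*t^2 - 5*t + C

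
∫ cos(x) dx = sin(x) + C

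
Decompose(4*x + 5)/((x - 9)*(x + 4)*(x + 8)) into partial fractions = -27/(68*(x + 8)) + 11/(52*(x + 4)) + 41/(221*(x - 9))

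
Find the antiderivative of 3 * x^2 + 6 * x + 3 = x^3 + 3*x^2 + 3*x + C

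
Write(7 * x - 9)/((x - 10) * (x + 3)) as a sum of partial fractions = 30/(13*(x + 3)) + 61/(13*(x - 10))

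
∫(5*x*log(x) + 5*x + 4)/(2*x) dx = (5*x + 4)*log(x)/2 + C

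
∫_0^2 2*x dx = 4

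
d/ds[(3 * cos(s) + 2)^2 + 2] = -6*(3*cos(s) + 2)*sin(s)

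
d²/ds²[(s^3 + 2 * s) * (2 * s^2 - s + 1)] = 40*s^3 - 12*s^2 + 30*s - 4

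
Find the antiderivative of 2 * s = s^2 + C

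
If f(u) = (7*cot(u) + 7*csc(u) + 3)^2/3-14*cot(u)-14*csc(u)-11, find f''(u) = 98*(-cos(u)/3 - 4/3 + 2*cos(u)/sin(u)^2 + 2/sin(u)^2)/sin(u)^2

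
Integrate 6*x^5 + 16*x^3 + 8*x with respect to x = x^6 + 4*x^4 + 4*x^2 + C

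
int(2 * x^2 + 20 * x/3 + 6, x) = 2*x^3/3 + 10*x^2/3 + 6*x + C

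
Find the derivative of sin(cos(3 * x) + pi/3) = -3*sin(3*x)*cos(cos(3*x) + pi/3)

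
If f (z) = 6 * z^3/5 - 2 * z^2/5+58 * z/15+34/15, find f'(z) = 18*z^2/5 - 4*z/5 + 58/15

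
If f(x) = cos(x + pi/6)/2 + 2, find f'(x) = -sin(x + pi/6)/2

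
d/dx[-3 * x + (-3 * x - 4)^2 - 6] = 18*x + 21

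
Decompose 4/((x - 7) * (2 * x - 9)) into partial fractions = -8/(5*(2*x - 9)) + 4/(5*(x - 7))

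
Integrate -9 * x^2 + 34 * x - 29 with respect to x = -3*x^3 + 17*x^2 - 29*x + C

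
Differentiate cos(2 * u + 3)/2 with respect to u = -sin(2*u + 3)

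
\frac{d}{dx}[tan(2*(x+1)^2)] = 4*x*tan(2*x^2 + 4*x + 2)^2 + 4*x + 4*tan(2*x^2 + 4*x + 2)^2 + 4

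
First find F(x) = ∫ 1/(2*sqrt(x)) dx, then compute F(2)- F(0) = sqrt(2)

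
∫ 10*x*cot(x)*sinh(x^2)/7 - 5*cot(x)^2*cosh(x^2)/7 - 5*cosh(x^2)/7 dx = 5*cot(x)*cosh(x^2)/7 + C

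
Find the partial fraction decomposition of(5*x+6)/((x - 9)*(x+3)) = 3/(4*(x + 3)) + 17/(4*(x - 9))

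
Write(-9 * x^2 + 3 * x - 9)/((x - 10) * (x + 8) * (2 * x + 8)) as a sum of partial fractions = -203/(48*(x + 8)) + 165/(112*(x + 4)) - 293/(168*(x - 10))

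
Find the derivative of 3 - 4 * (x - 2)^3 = -12*x^2 + 48*x - 48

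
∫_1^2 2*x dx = 3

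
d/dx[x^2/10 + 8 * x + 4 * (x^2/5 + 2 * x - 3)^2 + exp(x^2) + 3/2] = 16*x^3/25 + 48*x^2/5 + 2*x*exp(x^2) + 113*x/5 - 40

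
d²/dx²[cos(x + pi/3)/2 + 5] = -cos(x + pi/3)/2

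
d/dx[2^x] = 2^x*log(2)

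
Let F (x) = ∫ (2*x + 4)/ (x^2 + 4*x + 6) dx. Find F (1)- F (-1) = -log(6) + log(22)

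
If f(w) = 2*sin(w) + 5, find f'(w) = 2*cos(w)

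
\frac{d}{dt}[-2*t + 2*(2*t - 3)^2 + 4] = 16*t - 26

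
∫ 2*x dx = x^2 + C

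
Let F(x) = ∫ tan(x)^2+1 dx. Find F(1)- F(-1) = 2*tan(1)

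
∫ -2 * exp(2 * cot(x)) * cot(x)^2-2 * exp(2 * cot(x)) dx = exp(2*cot(x)) + C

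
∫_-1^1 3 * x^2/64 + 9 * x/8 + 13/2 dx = 417/32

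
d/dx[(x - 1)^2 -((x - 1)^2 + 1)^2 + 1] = -4*x^3 + 12*x^2 - 14*x + 6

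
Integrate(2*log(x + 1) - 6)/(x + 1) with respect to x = (log(x + 1) - 3)^2 + C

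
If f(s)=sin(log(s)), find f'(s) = cos(log(s))/s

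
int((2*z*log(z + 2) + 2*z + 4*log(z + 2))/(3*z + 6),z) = 2*z*log(z + 2)/3 + C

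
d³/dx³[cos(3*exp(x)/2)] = 3*(9*exp(2*x)*sin(3*exp(x)/2) - 18*exp(x)*cos(3*exp(x)/2) - 4*sin(3*exp(x)/2))*exp(x)/8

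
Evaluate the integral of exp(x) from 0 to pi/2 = -1 + exp(pi/2)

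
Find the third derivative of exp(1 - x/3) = -exp(1 - x/3)/27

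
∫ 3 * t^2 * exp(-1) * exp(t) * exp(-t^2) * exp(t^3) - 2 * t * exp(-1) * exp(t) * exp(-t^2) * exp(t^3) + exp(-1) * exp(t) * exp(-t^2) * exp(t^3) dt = exp(t^3 - t^2 + t - 1) + C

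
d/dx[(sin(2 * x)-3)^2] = 2*sin(4*x) - 12*cos(2*x)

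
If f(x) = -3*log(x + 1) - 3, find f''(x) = 3/(x^2 + 2*x + 1)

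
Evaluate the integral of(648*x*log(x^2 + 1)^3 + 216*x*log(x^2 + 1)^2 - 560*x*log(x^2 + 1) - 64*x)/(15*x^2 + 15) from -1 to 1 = 0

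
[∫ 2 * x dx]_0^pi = pi^2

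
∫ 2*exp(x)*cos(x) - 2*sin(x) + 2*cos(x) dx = sqrt(2)*(exp(x) + 2)*sin(x + pi/4) + C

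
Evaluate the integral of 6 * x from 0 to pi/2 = 3*pi^2/4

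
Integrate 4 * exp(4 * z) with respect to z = exp(4*z) + C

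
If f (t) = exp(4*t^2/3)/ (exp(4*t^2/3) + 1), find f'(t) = 8*t*exp(4*t^2/3)/(3*exp(8*t^2/3) + 6*exp(4*t^2/3) + 3)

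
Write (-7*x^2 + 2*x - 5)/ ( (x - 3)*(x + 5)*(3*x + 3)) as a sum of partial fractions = -95/(48*(x + 5)) + 7/(24*(x + 1)) - 31/(48*(x - 3))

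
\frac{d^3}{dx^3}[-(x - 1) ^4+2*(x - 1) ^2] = 24 - 24*x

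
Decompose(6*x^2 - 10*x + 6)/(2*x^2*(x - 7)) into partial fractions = 115/(49*(x - 7)) + 32/(49*x) - 3/(7*x^2)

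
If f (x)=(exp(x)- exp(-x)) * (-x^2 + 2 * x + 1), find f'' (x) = (-x^2*exp(2*x) + x^2 - 2*x*exp(2*x) - 6*x + 3*exp(2*x) + 5)*exp(-x)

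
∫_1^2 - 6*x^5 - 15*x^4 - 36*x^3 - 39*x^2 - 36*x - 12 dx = -448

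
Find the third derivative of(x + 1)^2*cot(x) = -6*x^2*cot(x)^4 - 8*x^2*cot(x)^2 - 2*x^2 - 12*x*cot(x)^4 + 12*x*cot(x)^3 - 16*x*cot(x)^2 + 12*x*cot(x) - 4*x - 6*cot(x)^4 + 12*cot(x)^3 - 14*cot(x)^2 + 12*cot(x) - 8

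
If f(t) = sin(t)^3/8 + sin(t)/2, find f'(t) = (7 - 3*cos(t)^2)*cos(t)/8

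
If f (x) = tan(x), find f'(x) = cos(x)^(-2)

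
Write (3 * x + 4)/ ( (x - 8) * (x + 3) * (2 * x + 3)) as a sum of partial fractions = 2/(57*(2*x + 3)) - 5/(33*(x + 3)) + 28/(209*(x - 8))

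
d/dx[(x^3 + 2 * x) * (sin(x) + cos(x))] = sqrt(2)*(x^3*cos(x + pi/4) + 3*x^2*sin(x + pi/4) + 2*x*cos(x + pi/4) + 2*sin(x + pi/4))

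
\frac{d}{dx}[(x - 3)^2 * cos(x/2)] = -x^2*sin(x/2)/2 + 3*x*sin(x/2) + 2*x*cos(x/2) - 9*sin(x/2)/2 - 6*cos(x/2)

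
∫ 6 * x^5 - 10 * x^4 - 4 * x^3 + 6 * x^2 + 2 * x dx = x^6 - 2*x^5 - x^4 + 2*x^3 + x^2 + C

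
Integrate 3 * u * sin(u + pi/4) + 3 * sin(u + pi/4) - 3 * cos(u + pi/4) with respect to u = (-3*u - 3)*cos(u + pi/4) + C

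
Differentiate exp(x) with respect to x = exp(x)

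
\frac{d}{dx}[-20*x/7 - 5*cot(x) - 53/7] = 5*cot(x)^2 + 15/7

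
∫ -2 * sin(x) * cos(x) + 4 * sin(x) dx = (cos(x) - 2)^2 + C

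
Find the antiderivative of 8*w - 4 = 4*w^2 - 4*w + C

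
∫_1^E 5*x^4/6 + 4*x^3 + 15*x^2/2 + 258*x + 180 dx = -938/3 + 6*E*(-E/2 + exp(2)/12 + 6)*(exp(2)/3 + 5 + 4*E)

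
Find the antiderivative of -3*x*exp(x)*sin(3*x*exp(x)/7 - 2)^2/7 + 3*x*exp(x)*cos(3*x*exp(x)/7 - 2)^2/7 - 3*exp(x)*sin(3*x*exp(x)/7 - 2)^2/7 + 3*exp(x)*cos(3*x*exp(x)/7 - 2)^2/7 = sin(6*x*exp(x)/7 - 4)/2 + C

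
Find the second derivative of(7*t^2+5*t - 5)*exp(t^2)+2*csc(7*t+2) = 28*t^4*exp(t^2) + 20*t^3*exp(t^2) + 50*t^2*exp(t^2) + 30*t*exp(t^2) + 4*exp(t^2) + 196*cot(7*t + 2)^2*csc(7*t + 2) + 98*csc(7*t + 2)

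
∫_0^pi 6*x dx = 3*pi^2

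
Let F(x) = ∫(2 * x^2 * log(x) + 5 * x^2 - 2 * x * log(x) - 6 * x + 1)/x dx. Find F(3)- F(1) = 4*log(3) + 8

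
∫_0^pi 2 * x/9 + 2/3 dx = -1 + (1 + pi/3)^2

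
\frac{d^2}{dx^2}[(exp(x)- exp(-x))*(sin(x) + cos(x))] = 2*sqrt(2)*(exp(2*x) + 1)*exp(-x)*cos(x + pi/4)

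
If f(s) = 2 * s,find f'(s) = 2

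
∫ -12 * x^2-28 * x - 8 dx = -4*x^3 - 14*x^2 - 8*x + C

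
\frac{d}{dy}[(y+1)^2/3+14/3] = 2*y/3 + 2/3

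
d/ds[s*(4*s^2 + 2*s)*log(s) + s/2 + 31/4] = 12*s^2*log(s) + 4*s^2 + 4*s*log(s) + 2*s + 1/2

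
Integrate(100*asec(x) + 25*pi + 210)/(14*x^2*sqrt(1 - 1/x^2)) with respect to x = 25*(4*asec(x) + pi)^2/112 + 15*asec(x) + C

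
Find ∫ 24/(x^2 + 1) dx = -24*acot(x) + C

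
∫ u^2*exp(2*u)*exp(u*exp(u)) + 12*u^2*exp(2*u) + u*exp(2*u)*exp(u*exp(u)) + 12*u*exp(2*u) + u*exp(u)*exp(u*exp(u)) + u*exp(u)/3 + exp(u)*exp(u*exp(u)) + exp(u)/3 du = u*(18*u*exp(u) + 3*exp(u*exp(u)) + 1)*exp(u)/3 + C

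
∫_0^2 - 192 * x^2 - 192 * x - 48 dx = -992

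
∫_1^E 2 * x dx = -1 + exp(2)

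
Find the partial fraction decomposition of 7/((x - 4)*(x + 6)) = -7/(10*(x + 6)) + 7/(10*(x - 4))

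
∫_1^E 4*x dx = -2 + 2*exp(2)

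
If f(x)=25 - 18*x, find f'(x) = -18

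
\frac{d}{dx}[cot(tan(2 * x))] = -2/(sin(tan(2*x))^2*cos(2*x)^2)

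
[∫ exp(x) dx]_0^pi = -1 + exp(pi)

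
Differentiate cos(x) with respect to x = -sin(x)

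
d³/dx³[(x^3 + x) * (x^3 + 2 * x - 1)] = 120*x^3 + 72*x - 6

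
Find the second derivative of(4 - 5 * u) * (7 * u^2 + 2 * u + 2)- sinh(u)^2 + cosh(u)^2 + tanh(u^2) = -8*u^2*sinh(u^2)/cosh(u^2)^3 - 210*u + 36 + 2/cosh(u^2)^2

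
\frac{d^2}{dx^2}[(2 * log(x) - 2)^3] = (-24*log(x)^2 + 96*log(x) - 72)/x^2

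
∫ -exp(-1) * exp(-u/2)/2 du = exp(-u/2 - 1) + C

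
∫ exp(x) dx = exp(x) + C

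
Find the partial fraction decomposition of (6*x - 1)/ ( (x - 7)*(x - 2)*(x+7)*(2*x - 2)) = 43/(2016*(x + 7)) + 5/(96*(x - 1)) - 11/(90*(x - 2)) + 41/(840*(x - 7))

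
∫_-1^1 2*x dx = 0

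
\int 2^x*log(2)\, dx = 2^x + C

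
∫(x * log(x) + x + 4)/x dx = (x + 4)*log(x) + C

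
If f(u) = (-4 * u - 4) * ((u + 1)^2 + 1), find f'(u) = -12*u^2 - 24*u - 16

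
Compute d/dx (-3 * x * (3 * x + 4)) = -18*x - 12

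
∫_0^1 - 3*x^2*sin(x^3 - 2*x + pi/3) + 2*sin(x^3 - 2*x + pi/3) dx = -1/2 + sin(pi/6 + 1)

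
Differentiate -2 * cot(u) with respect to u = 2/sin(u)^2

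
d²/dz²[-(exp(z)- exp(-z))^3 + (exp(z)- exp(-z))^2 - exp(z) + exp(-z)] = (-9*exp(6*z) + 4*exp(5*z) + 2*exp(4*z) - 2*exp(2*z) + 4*exp(z) + 9)*exp(-3*z)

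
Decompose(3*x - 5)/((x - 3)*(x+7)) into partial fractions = 13/(5*(x + 7)) + 2/(5*(x - 3))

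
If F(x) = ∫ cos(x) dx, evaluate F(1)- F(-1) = 2*sin(1)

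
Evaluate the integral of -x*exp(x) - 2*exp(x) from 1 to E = (-2*E - 2)*exp(E)/2 + 2*E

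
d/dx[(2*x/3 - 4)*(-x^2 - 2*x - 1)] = -2*x^2 + 16*x/3 + 22/3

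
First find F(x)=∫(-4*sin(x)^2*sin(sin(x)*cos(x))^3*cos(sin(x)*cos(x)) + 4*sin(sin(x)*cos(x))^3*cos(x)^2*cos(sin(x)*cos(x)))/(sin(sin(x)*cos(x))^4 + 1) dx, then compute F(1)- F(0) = log(sin(sin(2)/2)^4 + 1)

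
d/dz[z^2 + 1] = 2*z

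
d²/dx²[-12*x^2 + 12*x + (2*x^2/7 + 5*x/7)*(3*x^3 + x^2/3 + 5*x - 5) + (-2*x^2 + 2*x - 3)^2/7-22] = 120*x^3/7 + 236*x^2/7 + 22*x/7 - 106/7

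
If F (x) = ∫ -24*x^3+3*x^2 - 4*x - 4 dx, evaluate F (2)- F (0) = -104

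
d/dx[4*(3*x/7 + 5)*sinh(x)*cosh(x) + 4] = 12*x*cosh(2*x)/7 + 6*sinh(2*x)/7 + 20*cosh(2*x)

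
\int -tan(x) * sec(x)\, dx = -sec(x) + C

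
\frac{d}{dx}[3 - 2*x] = -2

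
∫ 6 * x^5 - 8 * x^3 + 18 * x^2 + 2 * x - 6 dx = x^6 - 2*x^4 + 6*x^3 + x^2 - 6*x + C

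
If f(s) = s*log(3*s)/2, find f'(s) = log(s)/2 + 1/2 + log(3)/2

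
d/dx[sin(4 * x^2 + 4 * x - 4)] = 4*(2*x + 1)*cos(4*(x^2 + x - 1))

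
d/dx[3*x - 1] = 3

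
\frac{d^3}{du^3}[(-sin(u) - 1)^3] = 3*(9*sin(u)^2 + 8*sin(u) - 1)*cos(u)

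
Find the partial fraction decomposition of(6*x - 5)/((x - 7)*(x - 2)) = -7/(5*(x - 2)) + 37/(5*(x - 7))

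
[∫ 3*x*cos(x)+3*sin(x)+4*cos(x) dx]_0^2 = 10*sin(2)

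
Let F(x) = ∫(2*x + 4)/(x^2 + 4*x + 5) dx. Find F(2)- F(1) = -log(10) + log(17)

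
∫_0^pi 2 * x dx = pi^2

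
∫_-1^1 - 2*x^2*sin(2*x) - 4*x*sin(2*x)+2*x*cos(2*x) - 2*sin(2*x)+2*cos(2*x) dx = 4*cos(2)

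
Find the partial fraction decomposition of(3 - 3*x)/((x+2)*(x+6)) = -21/(4*(x + 6)) + 9/(4*(x + 2))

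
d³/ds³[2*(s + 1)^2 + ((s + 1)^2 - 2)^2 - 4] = 24*s + 24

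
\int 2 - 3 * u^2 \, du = -u^3 + 2*u + C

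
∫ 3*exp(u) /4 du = 3*exp(u)/4 + C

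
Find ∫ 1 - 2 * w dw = -w^2 + w + C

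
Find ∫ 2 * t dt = t^2 + C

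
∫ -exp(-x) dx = exp(-x) + C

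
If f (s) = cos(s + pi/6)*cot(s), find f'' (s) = -cos(s + pi/6)/tan(s) + 2*sin(s + pi/6)/sin(s)^2 + 2*cos(s)*cos(s + pi/6)/sin(s)^3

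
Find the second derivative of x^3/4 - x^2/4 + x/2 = 3*x/2 - 1/2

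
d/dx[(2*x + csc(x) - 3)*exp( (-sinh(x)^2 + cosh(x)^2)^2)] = E*(2 - cos(x)/sin(x)^2)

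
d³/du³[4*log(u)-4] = 8/u^3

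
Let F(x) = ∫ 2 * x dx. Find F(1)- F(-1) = 0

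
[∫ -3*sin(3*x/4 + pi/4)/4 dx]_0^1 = -sqrt(2)/2 + cos((3 + pi)/4)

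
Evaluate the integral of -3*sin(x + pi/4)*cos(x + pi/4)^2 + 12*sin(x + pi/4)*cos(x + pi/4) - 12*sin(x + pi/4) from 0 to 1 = (-2 + cos(pi/4 + 1))^3 - (-2 + sqrt(2)/2)^3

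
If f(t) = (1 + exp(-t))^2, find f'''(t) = (-2*exp(t) - 8)*exp(-2*t)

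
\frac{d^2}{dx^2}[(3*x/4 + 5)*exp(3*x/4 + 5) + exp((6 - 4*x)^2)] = 1024*x^2*exp(16*x^2 - 48*x + 36) + 27*x*exp(3*x/4 + 5)/64 - 3072*x*exp(16*x^2 - 48*x + 36) + 63*exp(3*x/4 + 5)/16 + 2336*exp(16*x^2 - 48*x + 36)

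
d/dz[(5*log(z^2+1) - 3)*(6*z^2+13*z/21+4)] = (1260*z^3*log(z^2 + 1) + 504*z^3 + 65*z^2*log(z^2 + 1) + 91*z^2 + 1260*z*log(z^2 + 1) + 84*z + 65*log(z^2 + 1) - 39)/(21*z^2 + 21)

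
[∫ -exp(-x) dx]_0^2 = -1 + exp(-2)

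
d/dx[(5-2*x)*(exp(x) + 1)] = -2*x*exp(x) + 3*exp(x) - 2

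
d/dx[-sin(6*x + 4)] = -6*cos(6*x + 4)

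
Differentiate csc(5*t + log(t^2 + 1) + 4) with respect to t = -(5*t^2 + 2*t + 5)*cos(5*t + log(t^2 + 1) + 4)/((t^2 + 1)*sin(5*t + log(t^2 + 1) + 4)^2)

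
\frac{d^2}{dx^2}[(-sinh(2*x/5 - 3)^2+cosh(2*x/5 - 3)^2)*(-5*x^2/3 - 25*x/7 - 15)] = -10/3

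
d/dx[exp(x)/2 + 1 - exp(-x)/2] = (exp(2*x) + 1)*exp(-x)/2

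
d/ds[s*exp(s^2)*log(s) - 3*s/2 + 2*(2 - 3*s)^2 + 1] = 2*s^2*exp(s^2)*log(s) + 36*s + exp(s^2)*log(s) + exp(s^2) - 51/2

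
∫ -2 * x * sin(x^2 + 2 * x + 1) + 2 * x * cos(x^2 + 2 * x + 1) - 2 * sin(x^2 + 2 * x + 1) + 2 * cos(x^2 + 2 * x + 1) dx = sin((x + 1)^2) + cos((x + 1)^2) + C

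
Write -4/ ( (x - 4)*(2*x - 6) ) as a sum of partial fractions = 2/(x - 3) - 2/(x - 4)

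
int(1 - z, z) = -z^2/2 + z + C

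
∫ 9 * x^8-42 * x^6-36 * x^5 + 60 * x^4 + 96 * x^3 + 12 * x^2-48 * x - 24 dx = x^9 - 6*x^7 - 6*x^6 + 12*x^5 + 24*x^4 + 4*x^3 - 24*x^2 - 24*x + C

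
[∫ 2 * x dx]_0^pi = pi^2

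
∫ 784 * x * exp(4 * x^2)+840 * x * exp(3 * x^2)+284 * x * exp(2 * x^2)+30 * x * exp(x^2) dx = (98*exp(3*x^2) + 140*exp(2*x^2) + 71*exp(x^2) + 15)*exp(x^2) + C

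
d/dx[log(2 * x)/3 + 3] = 1/(3*x)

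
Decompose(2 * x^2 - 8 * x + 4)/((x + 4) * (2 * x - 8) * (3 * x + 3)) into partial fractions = 17/(36*(x + 4)) - 7/(45*(x + 1)) + 1/(60*(x - 4))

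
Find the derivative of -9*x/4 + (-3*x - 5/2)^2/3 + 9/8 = 6*x + 11/4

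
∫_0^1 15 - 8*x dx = 11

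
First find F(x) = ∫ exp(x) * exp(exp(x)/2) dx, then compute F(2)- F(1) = -2*exp(E/2) + 2*exp(exp(2)/2)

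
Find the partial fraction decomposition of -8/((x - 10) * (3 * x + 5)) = 24/(35*(3*x + 5)) - 8/(35*(x - 10))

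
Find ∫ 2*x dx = x^2 + C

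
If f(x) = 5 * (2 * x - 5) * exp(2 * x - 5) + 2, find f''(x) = 40*x*exp(2*x - 5) - 60*exp(2*x - 5)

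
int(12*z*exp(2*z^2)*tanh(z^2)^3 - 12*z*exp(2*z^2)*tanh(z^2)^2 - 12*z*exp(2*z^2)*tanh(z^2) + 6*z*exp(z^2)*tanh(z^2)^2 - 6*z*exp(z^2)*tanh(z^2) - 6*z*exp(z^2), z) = -3*(exp(z^2)*tanh(z^2) + 1)*exp(z^2)*tanh(z^2) + C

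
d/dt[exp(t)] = exp(t)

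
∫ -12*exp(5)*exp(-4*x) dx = 3*exp(5 - 4*x) + C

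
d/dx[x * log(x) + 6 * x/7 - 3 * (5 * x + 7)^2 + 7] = -150*x + log(x) - 1457/7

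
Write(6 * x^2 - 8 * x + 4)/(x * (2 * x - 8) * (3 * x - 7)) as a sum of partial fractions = -81/(35*(3*x - 7)) + 17/(10*(x - 4)) + 1/(14*x)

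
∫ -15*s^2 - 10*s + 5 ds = -5*s^3 - 5*s^2 + 5*s + C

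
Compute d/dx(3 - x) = -1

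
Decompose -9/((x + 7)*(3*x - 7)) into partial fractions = -27/(28*(3*x - 7)) + 9/(28*(x + 7))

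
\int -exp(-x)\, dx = exp(-x) + C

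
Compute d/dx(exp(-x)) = -exp(-x)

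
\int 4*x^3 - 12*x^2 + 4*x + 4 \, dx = x^4 - 4*x^3 + 2*x^2 + 4*x + C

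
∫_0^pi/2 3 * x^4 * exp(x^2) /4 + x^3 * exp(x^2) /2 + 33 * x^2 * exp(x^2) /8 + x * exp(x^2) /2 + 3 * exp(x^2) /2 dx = (pi^2/8 + 3*pi^3/32 + 3*pi/2)*exp(pi^2/4)/2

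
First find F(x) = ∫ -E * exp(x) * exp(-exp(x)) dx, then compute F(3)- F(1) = -exp(1 - E) + exp(1 - exp(3))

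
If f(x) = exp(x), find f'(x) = exp(x)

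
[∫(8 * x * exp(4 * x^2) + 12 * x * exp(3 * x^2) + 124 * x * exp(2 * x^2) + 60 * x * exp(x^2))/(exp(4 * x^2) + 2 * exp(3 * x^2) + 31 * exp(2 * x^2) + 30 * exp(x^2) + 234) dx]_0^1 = -log(298/9) + log(1 + (E/3 + exp(2)/3 + 5)^2)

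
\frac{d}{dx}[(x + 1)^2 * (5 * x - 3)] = 15*x^2 + 14*x - 1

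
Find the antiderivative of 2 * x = x^2 + C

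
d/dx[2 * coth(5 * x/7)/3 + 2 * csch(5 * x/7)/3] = -10*(cosh(5*x/7) + 1)/(21*sinh(5*x/7)^2)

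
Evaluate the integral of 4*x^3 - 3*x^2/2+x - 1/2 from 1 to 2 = 25/2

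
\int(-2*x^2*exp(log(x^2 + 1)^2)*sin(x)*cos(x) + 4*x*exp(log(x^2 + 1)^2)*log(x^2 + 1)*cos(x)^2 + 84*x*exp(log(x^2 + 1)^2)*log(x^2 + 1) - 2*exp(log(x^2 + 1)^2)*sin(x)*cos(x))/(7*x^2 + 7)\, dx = (cos(x)^2 + 21)*exp(log(x^2 + 1)^2)/7 + C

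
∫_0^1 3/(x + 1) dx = -log(3) + log(24)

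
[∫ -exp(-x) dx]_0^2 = -1 + exp(-2)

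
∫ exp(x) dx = exp(x) + C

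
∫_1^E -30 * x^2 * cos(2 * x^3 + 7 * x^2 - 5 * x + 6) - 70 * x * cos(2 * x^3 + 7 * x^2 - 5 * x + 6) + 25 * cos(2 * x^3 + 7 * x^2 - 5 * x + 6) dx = 5*sin(10) - 5*sin(-5*E + 6 + 2*exp(3) + 7*exp(2))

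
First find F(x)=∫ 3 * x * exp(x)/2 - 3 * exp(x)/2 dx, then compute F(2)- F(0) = 3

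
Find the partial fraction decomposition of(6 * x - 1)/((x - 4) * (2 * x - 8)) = 3/(x - 4) + 23/(2*(x - 4)^2)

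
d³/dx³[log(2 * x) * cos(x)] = (x^3*log(x)*sin(x) + x^3*log(2)*sin(x) - 3*x^2*cos(x) + 3*x*sin(x) + 2*cos(x))/x^3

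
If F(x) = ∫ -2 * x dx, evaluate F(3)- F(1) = -8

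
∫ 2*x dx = x^2 + C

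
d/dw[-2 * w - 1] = -2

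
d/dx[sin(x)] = cos(x)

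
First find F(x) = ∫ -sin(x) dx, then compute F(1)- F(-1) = 0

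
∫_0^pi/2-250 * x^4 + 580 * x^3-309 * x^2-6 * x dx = 5*(-3*pi/2 + pi^2/2)*(-5*pi^3/8 + pi/10 + 7*pi^2/4)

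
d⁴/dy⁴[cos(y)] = cos(y)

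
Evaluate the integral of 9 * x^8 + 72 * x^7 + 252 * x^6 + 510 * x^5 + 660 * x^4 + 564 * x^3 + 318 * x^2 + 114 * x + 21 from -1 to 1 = 592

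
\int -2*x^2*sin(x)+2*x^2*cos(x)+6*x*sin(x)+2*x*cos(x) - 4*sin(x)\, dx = 2*sqrt(2)*(x^2 - x + 1)*sin(x + pi/4) + C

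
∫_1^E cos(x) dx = -sin(1) + sin(E)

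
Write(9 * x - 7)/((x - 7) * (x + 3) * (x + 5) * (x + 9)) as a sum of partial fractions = 11/(48*(x + 9)) - 13/(24*(x + 5)) + 17/(60*(x + 3)) + 7/(240*(x - 7))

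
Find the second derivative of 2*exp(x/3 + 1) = 2*exp(x/3 + 1)/9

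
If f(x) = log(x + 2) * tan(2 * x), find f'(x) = (4*x*log(x + 2) + 8*log(x + 2) + sin(4*x))/((x + 2)*(cos(4*x) + 1))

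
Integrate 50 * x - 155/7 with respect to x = 25*x^2 - 155*x/7 + C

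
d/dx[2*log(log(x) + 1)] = 2/(x*log(x) + x)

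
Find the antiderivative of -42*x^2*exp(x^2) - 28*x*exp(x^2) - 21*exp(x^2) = (-21*x - 14)*exp(x^2) + C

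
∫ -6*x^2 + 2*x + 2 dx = -2*x^3 + x^2 + 2*x + C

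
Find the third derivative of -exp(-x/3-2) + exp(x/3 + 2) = (exp(2*x/3 + 4) + 1)*exp(-x/3 - 2)/27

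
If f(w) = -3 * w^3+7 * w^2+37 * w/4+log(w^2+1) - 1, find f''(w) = (-18*w^5 + 14*w^4 - 36*w^3 + 26*w^2 - 18*w + 16)/(w^4 + 2*w^2 + 1)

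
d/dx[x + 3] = 1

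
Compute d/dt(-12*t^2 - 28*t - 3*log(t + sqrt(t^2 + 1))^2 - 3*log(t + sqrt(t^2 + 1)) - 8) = (-24*t^3 - 24*t^2*sqrt(t^2 + 1) - 28*t^2 - 28*t*sqrt(t^2 + 1) - 6*t*log(t + sqrt(t^2 + 1)) - 27*t - 6*sqrt(t^2 + 1)*log(t + sqrt(t^2 + 1)) - 3*sqrt(t^2 + 1) - 28)/(t^2 + t*sqrt(t^2 + 1) + 1)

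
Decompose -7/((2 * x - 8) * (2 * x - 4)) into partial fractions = 7/(8*(x - 2)) - 7/(8*(x - 4))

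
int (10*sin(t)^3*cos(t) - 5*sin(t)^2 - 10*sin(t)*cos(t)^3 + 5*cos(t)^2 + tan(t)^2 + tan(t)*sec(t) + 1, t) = 5*sin(2*t)/2 + 5*cos(4*t)/8 + tan(t) + sec(t) + C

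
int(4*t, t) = 2*t^2 + C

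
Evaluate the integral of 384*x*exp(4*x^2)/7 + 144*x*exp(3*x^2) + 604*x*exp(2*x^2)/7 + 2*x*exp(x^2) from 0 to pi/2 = -20*exp(pi^2/2) - 35*exp(pi^2/4) - 482/7 + 3*(6 + 7*exp(pi^2/4) + 4*exp(pi^2/2))^2/7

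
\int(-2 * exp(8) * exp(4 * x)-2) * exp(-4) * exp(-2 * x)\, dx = -2*sinh(2*x + 4) + C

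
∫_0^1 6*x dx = 3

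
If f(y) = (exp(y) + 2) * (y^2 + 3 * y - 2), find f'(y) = y^2*exp(y) + 5*y*exp(y) + 4*y + exp(y) + 6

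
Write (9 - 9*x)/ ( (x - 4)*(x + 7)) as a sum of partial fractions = -72/(11*(x + 7)) - 27/(11*(x - 4))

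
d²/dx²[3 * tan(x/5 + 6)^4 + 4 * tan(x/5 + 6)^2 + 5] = 12*tan(x/5 + 6)^6/5 + 24*tan(x/5 + 6)^4/5 + 68*tan(x/5 + 6)^2/25 + 8/25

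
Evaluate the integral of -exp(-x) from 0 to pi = -1 + exp(-pi)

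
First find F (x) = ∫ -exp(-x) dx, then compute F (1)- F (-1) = -E + exp(-1)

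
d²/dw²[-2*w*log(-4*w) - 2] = -2/w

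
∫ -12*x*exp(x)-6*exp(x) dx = (6 - 12*x)*exp(x) + C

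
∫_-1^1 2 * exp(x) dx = -2*exp(-1) + 2*E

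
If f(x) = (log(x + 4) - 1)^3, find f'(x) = (3*log(x + 4)^2 - 6*log(x + 4) + 3)/(x + 4)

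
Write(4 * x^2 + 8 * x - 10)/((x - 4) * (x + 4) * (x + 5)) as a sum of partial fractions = 50/(9*(x + 5)) - 11/(4*(x + 4)) + 43/(36*(x - 4))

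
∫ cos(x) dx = sin(x) + C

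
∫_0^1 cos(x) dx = sin(1)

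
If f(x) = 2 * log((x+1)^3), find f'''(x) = 12/(x^3 + 3*x^2 + 3*x + 1)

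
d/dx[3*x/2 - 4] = 3/2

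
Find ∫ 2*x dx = x^2 + C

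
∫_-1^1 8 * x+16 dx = 32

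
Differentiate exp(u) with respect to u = exp(u)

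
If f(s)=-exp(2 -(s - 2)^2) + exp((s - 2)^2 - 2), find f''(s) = (4*s^2*exp(2*s^2 - 8*s + 4) - 4*s^2 - 16*s*exp(2*s^2 - 8*s + 4) + 16*s + 18*exp(2*s^2 - 8*s + 4) - 14)*exp(-s^2 + 4*s - 2)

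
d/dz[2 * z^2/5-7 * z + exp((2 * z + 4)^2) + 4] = 8*z*exp(4*z^2 + 16*z + 16) + 4*z/5 + 16*exp(4*z^2 + 16*z + 16) - 7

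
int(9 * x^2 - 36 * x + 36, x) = 3*x^3 - 18*x^2 + 36*x + C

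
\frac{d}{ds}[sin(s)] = cos(s)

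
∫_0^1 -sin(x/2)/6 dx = -1/3 + cos(1/2)/3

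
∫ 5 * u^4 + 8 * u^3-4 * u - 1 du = u^5 + 2*u^4 - 2*u^2 - u + C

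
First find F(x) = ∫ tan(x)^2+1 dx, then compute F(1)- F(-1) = 2*tan(1)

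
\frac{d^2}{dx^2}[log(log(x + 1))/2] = (-log(x + 1) - 1)/(2*x^2*log(x + 1)^2 + 4*x*log(x + 1)^2 + 2*log(x + 1)^2)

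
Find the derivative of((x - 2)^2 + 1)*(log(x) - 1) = (2*x^2*log(x) - x^2 - 4*x*log(x) + 5)/x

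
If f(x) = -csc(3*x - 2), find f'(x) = 3*cot(3*x - 2)*csc(3*x - 2)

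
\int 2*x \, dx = x^2 + C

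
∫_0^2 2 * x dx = 4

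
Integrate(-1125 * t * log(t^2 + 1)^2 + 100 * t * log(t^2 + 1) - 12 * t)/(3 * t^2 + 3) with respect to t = (-375*log(t^2 + 1)^2 + 50*log(t^2 + 1) - 12)*log(t^2 + 1)/6 + C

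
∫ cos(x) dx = sin(x) + C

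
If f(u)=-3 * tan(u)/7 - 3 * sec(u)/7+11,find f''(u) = 3*(-2*sin(u)/cos(u)^2 + 1 - 2/cos(u)^2)/(7*cos(u))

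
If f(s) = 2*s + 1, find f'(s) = 2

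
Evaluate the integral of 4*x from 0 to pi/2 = pi^2/2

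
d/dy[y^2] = 2*y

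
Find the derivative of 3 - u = -1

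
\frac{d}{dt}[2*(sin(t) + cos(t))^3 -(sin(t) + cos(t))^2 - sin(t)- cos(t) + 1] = 3*sqrt(2)*sin(3*t + pi/4) - 2*cos(2*t) + 2*sqrt(2)*cos(t + pi/4)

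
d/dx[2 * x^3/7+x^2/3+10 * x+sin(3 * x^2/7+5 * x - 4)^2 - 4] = 6*x^2/7 + 6*x*sin(6*x^2/7 + 10*x - 8)/7 + 2*x/3 + 5*sin(6*x^2/7 + 10*x - 8) + 10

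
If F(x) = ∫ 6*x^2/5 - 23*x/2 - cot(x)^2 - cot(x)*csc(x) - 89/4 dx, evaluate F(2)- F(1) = -357/10 - csc(1) - cot(1) + cot(2) + csc(2)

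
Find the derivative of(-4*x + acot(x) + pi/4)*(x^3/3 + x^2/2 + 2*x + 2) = (-64*x^5 + 12*x^4*acot(x) - 72*x^4 + 3*pi*x^4 + 12*x^3*acot(x) - 260*x^3 + 3*pi*x^3 + 36*x^2*acot(x) - 174*x^2 + 9*pi*x^2 + 12*x*acot(x) - 216*x + 3*pi*x + 24*acot(x) - 120 + 6*pi)/(12*x^2 + 12)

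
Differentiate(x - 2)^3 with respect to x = 3*x^2 - 12*x + 12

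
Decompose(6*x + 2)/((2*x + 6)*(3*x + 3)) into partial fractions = 4/(3*(x + 3)) - 1/(3*(x + 1))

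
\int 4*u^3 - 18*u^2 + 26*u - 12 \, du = u^4 - 6*u^3 + 13*u^2 - 12*u + C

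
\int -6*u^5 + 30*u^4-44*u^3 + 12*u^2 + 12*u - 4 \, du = -u^6 + 6*u^5 - 11*u^4 + 4*u^3 + 6*u^2 - 4*u + C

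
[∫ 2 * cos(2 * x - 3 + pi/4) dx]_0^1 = cos(pi/4 + 1) - cos(pi/4 + 3)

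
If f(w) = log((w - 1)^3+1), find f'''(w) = (6*w^6 - 36*w^5 + 90*w^4 - 162*w^3 + 216*w^2 - 162*w + 54)/(w^9 - 9*w^8 + 36*w^7 - 81*w^6 + 108*w^5 - 81*w^4 + 27*w^3)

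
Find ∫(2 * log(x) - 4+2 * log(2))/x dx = (log(2*x) - 2)^2 + C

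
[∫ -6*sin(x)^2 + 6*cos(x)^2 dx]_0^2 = 3*sin(4)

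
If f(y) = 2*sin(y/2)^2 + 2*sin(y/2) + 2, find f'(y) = sin(y) + cos(y/2)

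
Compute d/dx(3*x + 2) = 3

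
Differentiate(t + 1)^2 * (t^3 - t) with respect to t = 5*t^4 + 8*t^3 - 4*t - 1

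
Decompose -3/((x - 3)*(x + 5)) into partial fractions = 3/(8*(x + 5)) - 3/(8*(x - 3))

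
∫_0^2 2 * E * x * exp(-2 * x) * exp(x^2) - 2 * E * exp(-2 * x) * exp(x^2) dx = 0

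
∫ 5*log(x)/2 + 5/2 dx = 5*x*log(x)/2 + C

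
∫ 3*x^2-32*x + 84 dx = x^3 - 16*x^2 + 84*x + C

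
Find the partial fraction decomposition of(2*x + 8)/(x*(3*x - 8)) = 5/(3*x - 8) - 1/x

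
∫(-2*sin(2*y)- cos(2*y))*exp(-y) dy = exp(-y)*cos(2*y) + C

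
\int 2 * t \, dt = t^2 + C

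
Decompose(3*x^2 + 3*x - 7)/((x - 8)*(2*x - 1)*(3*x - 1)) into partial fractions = -51/(23*(3*x - 1)) + 19/(15*(2*x - 1)) + 209/(345*(x - 8))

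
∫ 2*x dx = x^2 + C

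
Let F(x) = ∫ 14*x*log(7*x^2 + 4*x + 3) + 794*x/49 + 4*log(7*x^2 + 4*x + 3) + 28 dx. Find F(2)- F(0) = -3*log(3) + 2568/49 + 39*log(39)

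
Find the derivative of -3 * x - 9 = -3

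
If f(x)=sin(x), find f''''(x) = sin(x)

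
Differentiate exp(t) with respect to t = exp(t)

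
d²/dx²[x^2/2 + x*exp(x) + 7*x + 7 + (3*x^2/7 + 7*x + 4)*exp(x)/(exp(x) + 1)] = (-3*x^2*exp(2*x) + 3*x^2*exp(x) + 7*x*exp(4*x) + 21*x*exp(3*x) - 16*x*exp(2*x) + 68*x*exp(x) + 14*exp(4*x) + 55*exp(3*x) + 145*exp(2*x) + 167*exp(x) + 7)/(7*exp(3*x) + 21*exp(2*x) + 21*exp(x) + 7)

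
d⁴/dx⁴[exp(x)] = exp(x)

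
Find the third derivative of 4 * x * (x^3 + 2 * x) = 96*x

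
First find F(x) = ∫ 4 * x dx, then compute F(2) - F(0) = 8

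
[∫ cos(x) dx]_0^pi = 0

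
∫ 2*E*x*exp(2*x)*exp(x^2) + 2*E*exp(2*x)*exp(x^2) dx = exp((x + 1)^2) + C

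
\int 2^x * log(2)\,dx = 2^x + C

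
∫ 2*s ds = s^2 + C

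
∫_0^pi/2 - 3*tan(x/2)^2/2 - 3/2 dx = -3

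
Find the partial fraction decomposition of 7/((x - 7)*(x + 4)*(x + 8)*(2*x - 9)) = -56/(2125*(2*x - 9)) - 7/(1500*(x + 8)) + 7/(748*(x + 4)) + 7/(825*(x - 7))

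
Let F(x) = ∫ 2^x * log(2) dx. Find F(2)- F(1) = 2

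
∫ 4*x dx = 2*x^2 + C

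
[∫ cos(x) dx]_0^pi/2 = 1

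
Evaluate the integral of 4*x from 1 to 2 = 6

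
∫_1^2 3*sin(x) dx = -3*cos(2) + 3*cos(1)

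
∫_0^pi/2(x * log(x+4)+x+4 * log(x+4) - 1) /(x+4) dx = (-1 + pi/2)*log(pi/2 + 4) + log(4)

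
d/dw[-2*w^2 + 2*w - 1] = 2 - 4*w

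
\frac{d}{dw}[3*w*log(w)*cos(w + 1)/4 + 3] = -3*w*log(w)*sin(w + 1)/4 + 3*log(w)*cos(w + 1)/4 + 3*cos(w + 1)/4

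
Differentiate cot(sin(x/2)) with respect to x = -cos(x/2)/(2*sin(sin(x/2))^2)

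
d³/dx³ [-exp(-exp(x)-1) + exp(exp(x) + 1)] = (exp(3*x) - 3*exp(2*x) + exp(x) + exp(x + 2*exp(x) + 2) + 3*exp(2*x + 2*exp(x) + 2) + exp(3*x + 2*exp(x) + 2))*exp(-exp(x) - 1)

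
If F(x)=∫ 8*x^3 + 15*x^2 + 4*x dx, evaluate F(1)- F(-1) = 10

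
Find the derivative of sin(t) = cos(t)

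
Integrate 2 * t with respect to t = t^2 + C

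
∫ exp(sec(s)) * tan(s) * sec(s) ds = exp(sec(s)) + C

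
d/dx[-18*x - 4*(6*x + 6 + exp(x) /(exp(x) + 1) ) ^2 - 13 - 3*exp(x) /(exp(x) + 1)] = (-288*x*exp(3*x) - 912*x*exp(2*x) - 912*x*exp(x) - 288*x - 354*exp(3*x) - 1073*exp(2*x) - 1017*exp(x) - 306)/(exp(3*x) + 3*exp(2*x) + 3*exp(x) + 1)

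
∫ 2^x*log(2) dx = 2^x + C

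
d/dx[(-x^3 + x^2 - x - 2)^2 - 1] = 6*x^5 - 10*x^4 + 12*x^3 + 6*x^2 - 6*x + 4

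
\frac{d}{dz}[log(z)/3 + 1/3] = 1/(3*z)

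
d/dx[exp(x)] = exp(x)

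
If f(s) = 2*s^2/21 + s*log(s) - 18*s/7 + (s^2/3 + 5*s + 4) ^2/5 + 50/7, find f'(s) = 4*s^3/45 + 2*s^2 + 394*s/35 + log(s) + 45/7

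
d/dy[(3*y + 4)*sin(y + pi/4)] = 3*y*cos(y + pi/4) + 3*sin(y + pi/4) + 4*cos(y + pi/4)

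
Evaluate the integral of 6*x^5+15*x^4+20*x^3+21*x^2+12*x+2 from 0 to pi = (1 + pi)^3*(2*pi + pi^3)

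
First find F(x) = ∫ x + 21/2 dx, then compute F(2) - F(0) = 23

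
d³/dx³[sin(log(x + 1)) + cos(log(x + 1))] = 2*(sin(log(x + 1)) + 2*cos(log(x + 1)))/(x^3 + 3*x^2 + 3*x + 1)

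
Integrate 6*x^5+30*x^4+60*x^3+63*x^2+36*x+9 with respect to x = x^6 + 6*x^5 + 15*x^4 + 21*x^3 + 18*x^2 + 9*x + C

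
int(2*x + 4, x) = x^2 + 4*x + C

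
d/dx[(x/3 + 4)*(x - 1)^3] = 4*x^3/3 + 9*x^2 - 22*x + 35/3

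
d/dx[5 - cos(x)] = sin(x)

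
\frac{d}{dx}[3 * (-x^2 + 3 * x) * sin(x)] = -3*x^2*cos(x) - 6*x*sin(x) + 9*x*cos(x) + 9*sin(x)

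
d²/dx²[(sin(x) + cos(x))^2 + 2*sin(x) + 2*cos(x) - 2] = -4*sin(2*x) - 2*sqrt(2)*sin(x + pi/4)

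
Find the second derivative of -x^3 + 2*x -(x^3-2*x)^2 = -30*x^4 + 48*x^2 - 6*x - 8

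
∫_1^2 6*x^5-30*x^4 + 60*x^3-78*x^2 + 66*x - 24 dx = -5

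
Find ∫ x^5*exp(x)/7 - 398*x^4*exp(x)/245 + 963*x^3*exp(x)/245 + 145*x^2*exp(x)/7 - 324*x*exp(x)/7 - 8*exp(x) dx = x*(5*x - 14)*(7*x^3 - 95*x^2 + 385*x + 140)*exp(x)/245 + C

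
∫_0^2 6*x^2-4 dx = 8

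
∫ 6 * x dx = 3*x^2 + C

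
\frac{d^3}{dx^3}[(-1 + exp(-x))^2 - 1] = (2*exp(x) - 8)*exp(-2*x)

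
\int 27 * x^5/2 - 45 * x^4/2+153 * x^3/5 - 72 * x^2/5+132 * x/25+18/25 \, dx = 9*x^6/4 - 9*x^5/2 + 153*x^4/20 - 24*x^3/5 + 66*x^2/25 + 18*x/25 + C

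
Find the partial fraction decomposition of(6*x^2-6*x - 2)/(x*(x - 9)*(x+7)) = 167/(56*(x + 7)) + 215/(72*(x - 9)) + 2/(63*x)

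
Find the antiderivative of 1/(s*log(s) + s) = log(2*log(s) + 2) + C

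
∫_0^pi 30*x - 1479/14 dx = -735/4 - 9*pi/14 + 15*(7 - 2*pi)^2/4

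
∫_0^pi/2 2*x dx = pi^2/4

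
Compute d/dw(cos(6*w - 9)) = -6*sin(6*w - 9)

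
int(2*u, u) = u^2 + C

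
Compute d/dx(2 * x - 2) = 2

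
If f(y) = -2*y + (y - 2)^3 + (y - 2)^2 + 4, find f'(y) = 3*y^2 - 10*y + 6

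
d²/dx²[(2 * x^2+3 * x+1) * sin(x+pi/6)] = -2*x^2*sin(x + pi/6) - 3*x*sin(x + pi/6) + 8*x*cos(x + pi/6) + 3*sin(x + pi/6) + 6*cos(x + pi/6)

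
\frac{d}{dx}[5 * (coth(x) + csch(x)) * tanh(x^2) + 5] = 5*(2*x*sinh(x)*cosh(x)/cosh(x^2)^2 + 2*x*sinh(x)/cosh(x^2)^2 - cosh(x)*tanh(x^2) - tanh(x^2))/sinh(x)^2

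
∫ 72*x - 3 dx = 36*x^2 - 3*x + C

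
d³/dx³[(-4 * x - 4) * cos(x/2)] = -x*sin(x/2)/2 - sin(x/2)/2 + 3*cos(x/2)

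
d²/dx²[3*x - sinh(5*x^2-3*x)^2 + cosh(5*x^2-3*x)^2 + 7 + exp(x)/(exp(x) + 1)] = (-exp(2*x) + exp(x))/(exp(3*x) + 3*exp(2*x) + 3*exp(x) + 1)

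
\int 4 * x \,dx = 2*x^2 + C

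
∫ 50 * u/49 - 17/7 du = 25*u^2/49 - 17*u/7 + C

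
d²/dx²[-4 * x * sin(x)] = 4*x*sin(x) - 8*cos(x)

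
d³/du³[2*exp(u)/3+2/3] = 2*exp(u)/3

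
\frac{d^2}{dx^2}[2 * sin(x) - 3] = -2*sin(x)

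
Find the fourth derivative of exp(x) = exp(x)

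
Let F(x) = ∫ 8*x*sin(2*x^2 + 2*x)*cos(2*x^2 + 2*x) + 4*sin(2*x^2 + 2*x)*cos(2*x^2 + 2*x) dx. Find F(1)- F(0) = sin(4)^2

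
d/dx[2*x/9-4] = 2/9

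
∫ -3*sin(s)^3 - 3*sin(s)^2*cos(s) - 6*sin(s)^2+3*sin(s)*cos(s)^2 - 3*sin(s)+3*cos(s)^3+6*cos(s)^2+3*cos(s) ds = (sqrt(2)*sin(s + pi/4) + 1)^3 + C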